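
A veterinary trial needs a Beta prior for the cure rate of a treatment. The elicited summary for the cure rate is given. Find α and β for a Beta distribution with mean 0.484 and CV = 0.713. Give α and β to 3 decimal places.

Var = (CV·μ)² = (0.713×0.484)² = 0.119088.
α+β = μ(1−μ)/Var − 1 = 0.249744/0.119088 − 1 = 1.0971.
Thus α = 0.484·1.0971 = 0.531 and β = 0.516·1.0971 = 0.566.

α = 0.531, β = 0.566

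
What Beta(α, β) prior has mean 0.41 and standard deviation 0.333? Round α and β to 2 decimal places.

α = 0.48, β = 0.70

σ² = 0.333² = 0.110889.
With s = α+β, Var = μ(1−μ)/(s+1), so s+1 = (0.41×0.59)/0.110889 = 2.1815 and s = 1.1815.
α = μs = 0.48, β = (1−μ)s = 0.70.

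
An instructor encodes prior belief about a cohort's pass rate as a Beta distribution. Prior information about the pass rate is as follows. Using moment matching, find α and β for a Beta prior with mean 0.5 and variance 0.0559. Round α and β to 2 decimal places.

α = 1.74, β = 1.74

Let s = α+β. The Beta variance is μ(1−μ)/(s+1).
So s+1 = μ(1−μ)/σ² = (0.5×0.5)/0.0559 = 0.25/0.0559 = 4.4723, giving s = 3.4723.
Then α = μs = 0.5×3.4723 = 1.74 and β = (1−μ)s = 0.5×3.4723 = 1.74.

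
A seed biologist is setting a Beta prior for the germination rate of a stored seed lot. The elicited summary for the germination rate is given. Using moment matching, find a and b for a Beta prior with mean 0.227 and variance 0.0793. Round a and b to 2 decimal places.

Write ν = a+b; then a = μν and Var = μ(1−μ)/(ν+1).
ν = μ(1−μ)/Var − 1 = 0.175471/0.0793 − 1 = 1.2127.
a = 0.227·1.2127 = 0.28, b = 0.773·1.2127 = 0.94.

a = 0.28, b = 0.94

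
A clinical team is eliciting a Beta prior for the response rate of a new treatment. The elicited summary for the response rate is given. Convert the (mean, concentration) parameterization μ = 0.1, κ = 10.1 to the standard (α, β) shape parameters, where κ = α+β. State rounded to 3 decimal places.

Split κ in proportion μ : (1−μ): α = 0.1·10.1 = 1.010, β = 10.1 − 1.010 = 9.090.

α = 1.010, β = 9.090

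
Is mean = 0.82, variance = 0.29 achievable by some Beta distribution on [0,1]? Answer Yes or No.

No

The Beta variance bound is σ² < μ(1−μ).
Here μ(1−μ) = 0.82×0.18 = 0.1476, and 0.29 ≥ 0.1476.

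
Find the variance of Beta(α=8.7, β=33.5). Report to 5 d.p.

α+β = 42.2 and αβ = 291.45, so Var = αβ/[(α+β)²(α+β+1)] = 291.45/76932.288 = 0.00379.

0.00379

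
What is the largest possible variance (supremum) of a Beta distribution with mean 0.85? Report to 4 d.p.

0.1275

Var = μ(1−μ)/(α+β+1), which approaches μ(1−μ) as α+β → 0.
So the supremum is μ(1−μ) = 0.85×0.15 = 0.1275.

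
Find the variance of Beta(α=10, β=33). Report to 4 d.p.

0.0041

μ = 10/43 = 0.232558; Var = μ(1−μ)/(α+β+1) = 0.1784749/44 = 0.0041.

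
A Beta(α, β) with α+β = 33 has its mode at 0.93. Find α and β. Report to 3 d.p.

α = 29.830, β = 3.170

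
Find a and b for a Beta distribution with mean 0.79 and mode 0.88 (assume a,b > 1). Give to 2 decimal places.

a = 6.67, b = 1.77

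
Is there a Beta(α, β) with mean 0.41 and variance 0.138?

Yes

The Beta variance bound is σ² < μ(1−μ).
Here μ(1−μ) = 0.41×0.59 = 0.2419, and 0.138 < 0.2419.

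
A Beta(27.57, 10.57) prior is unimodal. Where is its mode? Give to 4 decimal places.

0.7352

The density x^(α−1)(1−x)^(β−1) is maximised at (α−1)/(α+β−2) = 26.57/36.14 = 0.7352.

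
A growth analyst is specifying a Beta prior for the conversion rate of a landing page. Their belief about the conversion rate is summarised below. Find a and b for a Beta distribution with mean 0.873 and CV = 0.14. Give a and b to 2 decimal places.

σ = CV·μ = 0.14×0.873 = 0.12222, so σ² = 0.014938.
s+1 = μ(1−μ)/σ² = 0.110871/0.014938 = 7.4222, so s = a+b = 6.4222.
a = μs = 5.61, b = (1−μ)s = 0.82.

a = 5.61, b = 0.82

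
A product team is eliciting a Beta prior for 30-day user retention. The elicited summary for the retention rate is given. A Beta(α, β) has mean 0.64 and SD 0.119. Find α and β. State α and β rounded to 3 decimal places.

α = 9.773, β = 5.497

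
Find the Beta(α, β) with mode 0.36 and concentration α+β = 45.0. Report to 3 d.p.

Mode = (α−1)/(κ−2) with κ = α+β, so α−1 = 0.36·43.0 = 15.480.
α = 16.480; β = κ − α = 28.520.

α = 16.480, β = 28.520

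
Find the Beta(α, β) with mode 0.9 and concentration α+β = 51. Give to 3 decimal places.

Since the density peak of Beta(α,β) is at (α−1)/(α+β−2),
α = 1 + 0.9(51−2) = 45.100 and β = 51 − 45.100 = 5.900.

α = 45.100, β = 5.900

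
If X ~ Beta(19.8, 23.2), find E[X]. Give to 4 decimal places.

0.4605

The Beta mean is α/(α+β) = 19.8/(19.8+23.2) = 0.4605.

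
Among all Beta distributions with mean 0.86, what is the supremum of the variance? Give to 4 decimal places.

0.1204

For fixed mean μ the Beta variance is μ(1−μ)/(α+β+1), increasing as α+β decreases.
Its least upper bound (not attained) is μ(1−μ) = 0.86·0.14 = 0.1204.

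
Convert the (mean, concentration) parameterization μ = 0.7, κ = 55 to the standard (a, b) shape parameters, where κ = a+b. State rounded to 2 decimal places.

Split κ in proportion μ : (1−μ): a = 0.7·55 = 38.50, b = 55 − 38.50 = 16.50.

a = 38.50, b = 16.50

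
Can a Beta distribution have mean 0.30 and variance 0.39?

No

The Beta variance bound is σ² < μ(1−μ).
Here μ(1−μ) = 0.30×0.70 = 0.2100, and 0.39 ≥ 0.2100.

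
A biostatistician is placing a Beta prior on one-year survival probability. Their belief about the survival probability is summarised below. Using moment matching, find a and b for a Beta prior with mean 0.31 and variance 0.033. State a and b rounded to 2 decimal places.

By moment matching, a+b = μ(1−μ)/σ² − 1 = (0.31·0.69)/0.033 − 1 = 6.4818 − 1 = 5.4818.
Since a/(a+b) = μ, a = 0.31·5.4818 = 1.70 and b = 0.69·5.4818 = 3.78.

a = 1.70, b = 3.78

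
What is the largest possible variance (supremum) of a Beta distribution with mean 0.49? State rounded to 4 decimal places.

For fixed mean μ the Beta variance is μ(1−μ)/(α+β+1), increasing as α+β decreases.
Its least upper bound (not attained) is μ(1−μ) = 0.49·0.51 = 0.2499.

0.2499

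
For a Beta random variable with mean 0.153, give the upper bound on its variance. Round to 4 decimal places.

0.1296

Var = μ(1−μ)/(α+β+1), which approaches μ(1−μ) as α+β → 0.
So the supremum is μ(1−μ) = 0.153×0.847 = 0.1296.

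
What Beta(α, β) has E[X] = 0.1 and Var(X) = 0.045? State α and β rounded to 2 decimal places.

Write ν = α+β; then α = μν and Var = μ(1−μ)/(ν+1).
ν = μ(1−μ)/Var − 1 = 0.09/0.045 − 1 = 1.0000.
α = 0.1·1.0000 = 0.10, β = 0.9·1.0000 = 0.90.

α = 0.10, β = 0.90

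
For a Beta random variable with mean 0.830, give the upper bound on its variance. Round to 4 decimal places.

0.1411

Var = μ(1−μ)/(α+β+1), which approaches μ(1−μ) as α+β → 0.
So the supremum is μ(1−μ) = 0.830×0.170 = 0.1411.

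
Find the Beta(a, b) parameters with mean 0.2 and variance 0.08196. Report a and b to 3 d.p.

a = 0.190, b = 0.762

Write ν = a+b; then a = μν and Var = μ(1−μ)/(ν+1).
ν = μ(1−μ)/Var − 1 = 0.16/0.08196 − 1 = 0.9522.
a = 0.2·0.9522 = 0.190, b = 0.8·0.9522 = 0.762.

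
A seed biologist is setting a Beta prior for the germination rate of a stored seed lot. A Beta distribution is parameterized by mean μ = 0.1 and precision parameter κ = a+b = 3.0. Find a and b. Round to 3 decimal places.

Split κ in proportion μ : (1−μ): a = 0.1·3.0 = 0.300, b = 3.0 − 0.300 = 2.700.

a = 0.300, b = 2.700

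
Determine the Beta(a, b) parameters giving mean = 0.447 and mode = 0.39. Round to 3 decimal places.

a = 1.725, b = 2.134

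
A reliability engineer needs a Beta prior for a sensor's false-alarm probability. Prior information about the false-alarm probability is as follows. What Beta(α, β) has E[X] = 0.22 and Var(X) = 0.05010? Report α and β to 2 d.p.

α = 0.53, β = 1.89

Write ν = α+β; then α = μν and Var = μ(1−μ)/(ν+1).
ν = μ(1−μ)/Var − 1 = 0.1716/0.05010 − 1 = 2.4251.
α = 0.22·2.4251 = 0.53, β = 0.78·2.4251 = 1.89.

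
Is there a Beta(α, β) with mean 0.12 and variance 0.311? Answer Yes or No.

The Beta variance bound is σ² < μ(1−μ).
Here μ(1−μ) = 0.12×0.88 = 0.1056, and 0.311 ≥ 0.1056.

No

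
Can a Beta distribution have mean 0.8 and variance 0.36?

No

The Beta variance bound is σ² < μ(1−μ).
Here μ(1−μ) = 0.8×0.2 = 0.16, and 0.36 ≥ 0.16.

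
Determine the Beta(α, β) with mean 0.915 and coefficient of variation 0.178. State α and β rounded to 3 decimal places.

Var = (CV·μ)² = (0.178×0.915)² = 0.026527.
α+β = μ(1−μ)/Var − 1 = 0.077775/0.026527 − 1 = 1.9320.
Thus α = 0.915·1.9320 = 1.768 and β = 0.085·1.9320 = 0.164.

α = 1.768, β = 0.164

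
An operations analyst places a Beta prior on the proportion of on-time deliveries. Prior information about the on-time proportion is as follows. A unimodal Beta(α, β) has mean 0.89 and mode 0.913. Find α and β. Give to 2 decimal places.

With s = α+β: μ = α/s and mode = (α−1)/(s−2). Eliminating α = μs,
μs − 1 = m(s−2) ⇒ s(μ−m) = 1−2m ⇒ s = -0.826/-0.023 = 35.9130.
So α = μs = 31.96, β = (1−μ)s = 3.95.

α = 31.96, β = 3.95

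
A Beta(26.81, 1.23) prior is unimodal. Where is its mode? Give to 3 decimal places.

0.991

The density x^(α−1)(1−x)^(β−1) is maximised at (α−1)/(α+β−2) = 25.81/26.04 = 0.991.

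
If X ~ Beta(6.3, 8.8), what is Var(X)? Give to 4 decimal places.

0.0151

μ = 6.3/15.1 = 0.417219; Var = μ(1−μ)/(α+β+1) = 0.2431472/16.1 = 0.0151.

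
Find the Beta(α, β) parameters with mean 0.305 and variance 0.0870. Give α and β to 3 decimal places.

α = 0.438, β = 0.998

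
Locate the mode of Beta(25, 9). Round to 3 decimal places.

The density x^(α−1)(1−x)^(β−1) is maximised at (α−1)/(α+β−2) = 24/32 = 0.750.

0.750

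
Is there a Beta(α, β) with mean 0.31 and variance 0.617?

The Beta variance bound is σ² < μ(1−μ).
Here μ(1−μ) = 0.31×0.69 = 0.2139, and 0.617 ≥ 0.2139.

No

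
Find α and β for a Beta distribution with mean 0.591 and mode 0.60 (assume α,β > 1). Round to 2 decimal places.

α = 13.13, β = 9.09

With s = α+β: μ = α/s and mode = (α−1)/(s−2). Eliminating α = μs,
μs − 1 = m(s−2) ⇒ s(μ−m) = 1−2m ⇒ s = -0.20/-0.009 = 22.2222.
So α = μs = 13.13, β = (1−μ)s = 9.09.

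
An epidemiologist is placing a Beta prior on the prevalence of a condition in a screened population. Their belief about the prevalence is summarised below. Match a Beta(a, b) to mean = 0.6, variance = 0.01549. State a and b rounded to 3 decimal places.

Write ν = a+b; then a = μν and Var = μ(1−μ)/(ν+1).
ν = μ(1−μ)/Var − 1 = 0.24/0.01549 − 1 = 14.4939.
a = 0.6·14.4939 = 8.696, b = 0.4·14.4939 = 5.798.

a = 8.696, b = 5.798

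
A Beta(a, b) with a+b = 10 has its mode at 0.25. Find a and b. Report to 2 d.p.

a = 3.00, b = 7.00

Since the density peak of Beta(a,b) is at (a−1)/(a+b−2),
a = 1 + 0.25(10−2) = 3.00 and b = 10 − 3.00 = 7.00.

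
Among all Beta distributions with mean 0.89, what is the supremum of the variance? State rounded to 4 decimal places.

0.0979

Var = μ(1−μ)/(α+β+1), which approaches μ(1−μ) as α+β → 0.
So the supremum is μ(1−μ) = 0.89×0.11 = 0.0979.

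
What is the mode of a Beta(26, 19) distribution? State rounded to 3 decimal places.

0.581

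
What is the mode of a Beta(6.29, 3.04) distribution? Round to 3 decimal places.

0.722

The density x^(α−1)(1−x)^(β−1) is maximised at (α−1)/(α+β−2) = 5.29/7.33 = 0.722.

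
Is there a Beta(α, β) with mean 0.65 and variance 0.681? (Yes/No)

The Beta variance bound is σ² < μ(1−μ).
Here μ(1−μ) = 0.65×0.35 = 0.2275, and 0.681 ≥ 0.2275.

No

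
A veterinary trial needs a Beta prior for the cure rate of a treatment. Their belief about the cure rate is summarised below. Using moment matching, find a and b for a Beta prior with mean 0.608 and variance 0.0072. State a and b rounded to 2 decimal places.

Write ν = a+b; then a = μν and Var = μ(1−μ)/(ν+1).
ν = μ(1−μ)/Var − 1 = 0.238336/0.0072 − 1 = 32.1022.
a = 0.608·32.1022 = 19.52, b = 0.392·32.1022 = 12.58.

a = 19.52, b = 12.58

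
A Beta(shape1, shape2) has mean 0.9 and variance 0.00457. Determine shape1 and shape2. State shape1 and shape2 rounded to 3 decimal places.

shape1 = 16.824, shape2 = 1.869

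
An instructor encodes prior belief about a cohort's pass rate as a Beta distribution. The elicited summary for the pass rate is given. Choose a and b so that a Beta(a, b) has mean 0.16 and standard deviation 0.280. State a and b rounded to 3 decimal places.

σ² = 0.280² = 0.078400.
With s = a+b, Var = μ(1−μ)/(s+1), so s+1 = (0.16×0.84)/0.078400 = 1.7143 and s = 0.7143.
a = μs = 0.114, b = (1−μ)s = 0.600.

a = 0.114, b = 0.600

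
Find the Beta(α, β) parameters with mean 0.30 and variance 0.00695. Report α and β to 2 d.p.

α = 8.76, β = 20.45

By moment matching, α+β = μ(1−μ)/σ² − 1 = (0.30·0.70)/0.00695 − 1 = 30.2158 − 1 = 29.2158.
Since α/(α+β) = μ, α = 0.30·29.2158 = 8.76 and β = 0.70·29.2158 = 20.45.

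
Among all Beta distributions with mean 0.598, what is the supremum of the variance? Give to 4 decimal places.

0.2404

Var = μ(1−μ)/(α+β+1), which approaches μ(1−μ) as α+β → 0.
So the supremum is μ(1−μ) = 0.598×0.402 = 0.2404.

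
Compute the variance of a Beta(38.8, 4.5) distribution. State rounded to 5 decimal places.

Var = αβ/[(α+β)²(α+β+1)] = (38.8×4.5)/(43.3²×44.3) = 174.60/83057.627 = 0.00210.

0.00210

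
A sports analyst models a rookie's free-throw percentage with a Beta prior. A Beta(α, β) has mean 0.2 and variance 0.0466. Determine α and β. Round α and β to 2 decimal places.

α = 0.49, β = 1.95

Write ν = α+β; then α = μν and Var = μ(1−μ)/(ν+1).
ν = μ(1−μ)/Var − 1 = 0.16/0.0466 − 1 = 2.4335.
α = 0.2·2.4335 = 0.49, β = 0.8·2.4335 = 1.95.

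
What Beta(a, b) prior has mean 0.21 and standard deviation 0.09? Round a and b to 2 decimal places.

Variance = 0.09² = 0.0081. The moment-matching identity a+b = μ(1−μ)/Var − 1 gives
a+b = 0.1659/0.0081 − 1 = 19.4815, so a = μ·19.4815 = 4.09 and b = (1−μ)·19.4815 = 15.39.

a = 4.09, b = 15.39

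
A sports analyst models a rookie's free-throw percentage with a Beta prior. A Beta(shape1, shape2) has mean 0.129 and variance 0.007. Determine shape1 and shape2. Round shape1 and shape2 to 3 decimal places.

shape1 = 1.942, shape2 = 13.110

By moment matching, shape1+shape2 = μ(1−μ)/σ² − 1 = (0.129·0.871)/0.007 − 1 = 16.0513 − 1 = 15.0513.
Since shape1/(shape1+shape2) = μ, shape1 = 0.129·15.0513 = 1.942 and shape2 = 0.871·15.0513 = 13.110.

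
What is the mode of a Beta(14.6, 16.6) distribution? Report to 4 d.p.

With α,β > 1, mode = (α−1)/(α+β−2) = 13.6/29.2 = 0.4658.

0.4658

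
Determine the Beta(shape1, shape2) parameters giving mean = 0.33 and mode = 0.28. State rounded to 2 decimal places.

Let s = shape1+shape2. Mean gives shape1 = μs = 0.33s; mode gives (shape1−1)/(s−2) = 0.28.
Substituting: 0.33s − 1 = 0.28(s−2) = 0.28s − 0.56, so 0.05s = 0.44 and s = 8.8000.
Then shape1 = 0.33×8.8000 = 2.90 and shape2 = s−shape1 = 5.90.

shape1 = 2.90, shape2 = 5.90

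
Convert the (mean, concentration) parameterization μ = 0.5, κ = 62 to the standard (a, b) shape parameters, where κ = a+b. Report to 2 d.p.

a = 31.00, b = 31.00

Split κ in proportion μ : (1−μ): a = 0.5·62 = 31.00, b = 62 − 31.00 = 31.00.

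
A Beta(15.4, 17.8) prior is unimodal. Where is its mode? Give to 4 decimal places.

0.4615

The density x^(α−1)(1−x)^(β−1) is maximised at (α−1)/(α+β−2) = 14.4/31.2 = 0.4615.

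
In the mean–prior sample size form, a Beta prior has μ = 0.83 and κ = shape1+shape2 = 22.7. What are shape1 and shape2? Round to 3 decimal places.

shape1 = μκ = 0.83×22.7 = 18.841 and shape2 = (1−μ)κ = 0.17×22.7 = 3.859.

shape1 = 18.841, shape2 = 3.859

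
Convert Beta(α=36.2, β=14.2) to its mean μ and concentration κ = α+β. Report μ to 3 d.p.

μ = 0.718, κ = 50.4

κ = α+β = 36.2+14.2 = 50.4; μ = α/κ = 36.2/50.4 = 0.718.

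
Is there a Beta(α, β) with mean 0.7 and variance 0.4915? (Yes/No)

No

A Beta with mean μ has variance μ(1−μ)/(α+β+1) < μ(1−μ).
Here μ(1−μ) = 0.7×0.3 = 0.21, and 0.4915 ≥ 0.21.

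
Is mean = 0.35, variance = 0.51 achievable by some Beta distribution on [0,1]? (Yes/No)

For any Beta, Var(X) < E[X]·(1−E[X]).
Here μ(1−μ) = 0.35×0.65 = 0.2275, and 0.51 ≥ 0.2275.

No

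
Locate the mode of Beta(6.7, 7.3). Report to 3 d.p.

0.475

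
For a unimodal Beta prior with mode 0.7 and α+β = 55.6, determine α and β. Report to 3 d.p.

α = 38.520, β = 17.080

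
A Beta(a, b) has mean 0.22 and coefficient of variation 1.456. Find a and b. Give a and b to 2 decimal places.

Var = (CV·μ)² = (1.456×0.22)² = 0.102605.
a+b = μ(1−μ)/Var − 1 = 0.1716/0.102605 − 1 = 0.6724.
Thus a = 0.22·0.6724 = 0.15 and b = 0.78·0.6724 = 0.52.

a = 0.15, b = 0.52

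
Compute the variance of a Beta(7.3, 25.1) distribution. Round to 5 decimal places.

0.00523

α+β = 32.4 and αβ = 183.23, so Var = αβ/[(α+β)²(α+β+1)] = 183.23/35061.984 = 0.00523.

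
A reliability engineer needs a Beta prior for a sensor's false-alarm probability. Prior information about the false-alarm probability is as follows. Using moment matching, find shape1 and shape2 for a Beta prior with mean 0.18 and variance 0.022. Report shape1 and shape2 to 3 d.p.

Write ν = shape1+shape2; then shape1 = μν and Var = μ(1−μ)/(ν+1).
ν = μ(1−μ)/Var − 1 = 0.1476/0.022 − 1 = 5.7091.
shape1 = 0.18·5.7091 = 1.028, shape2 = 0.82·5.7091 = 4.681.

shape1 = 1.028, shape2 = 4.681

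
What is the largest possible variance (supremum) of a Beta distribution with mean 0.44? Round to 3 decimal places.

For fixed mean μ the Beta variance is μ(1−μ)/(α+β+1), increasing as α+β decreases.
Its least upper bound (not attained) is μ(1−μ) = 0.44·0.56 = 0.246.

0.246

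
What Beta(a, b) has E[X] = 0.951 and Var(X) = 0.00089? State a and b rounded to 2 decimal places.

Write ν = a+b; then a = μν and Var = μ(1−μ)/(ν+1).
ν = μ(1−μ)/Var − 1 = 0.046599/0.00089 − 1 = 51.3584.
a = 0.951·51.3584 = 48.84, b = 0.049·51.3584 = 2.52.

a = 48.84, b = 2.52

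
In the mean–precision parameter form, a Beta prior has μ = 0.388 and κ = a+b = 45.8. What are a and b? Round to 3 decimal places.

a = 17.770, b = 28.030

Split κ in proportion μ : (1−μ): a = 0.388·45.8 = 17.770, b = 45.8 − 17.770 = 28.030.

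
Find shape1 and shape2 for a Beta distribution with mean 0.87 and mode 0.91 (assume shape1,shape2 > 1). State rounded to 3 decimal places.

shape1 = 17.835, shape2 = 2.665

Let s = shape1+shape2. Mean gives shape1 = μs = 0.87s; mode gives (shape1−1)/(s−2) = 0.91.
Substituting: 0.87s − 1 = 0.91(s−2) = 0.91s − 1.82, so -0.04s = -0.82 and s = 20.5000.
Then shape1 = 0.87×20.5000 = 17.835 and shape2 = s−shape1 = 2.665.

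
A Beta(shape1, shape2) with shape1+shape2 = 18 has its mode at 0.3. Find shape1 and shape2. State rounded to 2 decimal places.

Since the density peak of Beta(shape1,shape2) is at (shape1−1)/(shape1+shape2−2),
shape1 = 1 + 0.3(18−2) = 5.80 and shape2 = 18 − 5.80 = 12.20.

shape1 = 5.80, shape2 = 12.20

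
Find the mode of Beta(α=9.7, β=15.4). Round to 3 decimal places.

With α,β > 1, mode = (α−1)/(α+β−2) = 8.7/23.1 = 0.377.

0.377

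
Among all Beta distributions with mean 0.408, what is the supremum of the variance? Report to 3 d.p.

For fixed mean μ the Beta variance is μ(1−μ)/(α+β+1), increasing as α+β decreases.
Its least upper bound (not attained) is μ(1−μ) = 0.408·0.592 = 0.242.

0.242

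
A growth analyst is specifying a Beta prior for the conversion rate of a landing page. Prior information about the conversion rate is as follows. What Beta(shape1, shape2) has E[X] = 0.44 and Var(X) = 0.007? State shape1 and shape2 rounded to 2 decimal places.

Let s = shape1+shape2. The Beta variance is μ(1−μ)/(s+1).
So s+1 = μ(1−μ)/σ² = (0.44×0.56)/0.007 = 0.2464/0.007 = 35.2000, giving s = 34.2000.
Then shape1 = μs = 0.44×34.2000 = 15.05 and shape2 = (1−μ)s = 0.56×34.2000 = 19.15.

shape1 = 15.05, shape2 = 19.15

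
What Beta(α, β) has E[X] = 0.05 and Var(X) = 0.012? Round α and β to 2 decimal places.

Write ν = α+β; then α = μν and Var = μ(1−μ)/(ν+1).
ν = μ(1−μ)/Var − 1 = 0.0475/0.012 − 1 = 2.9583.
α = 0.05·2.9583 = 0.15, β = 0.95·2.9583 = 2.81.

α = 0.15, β = 2.81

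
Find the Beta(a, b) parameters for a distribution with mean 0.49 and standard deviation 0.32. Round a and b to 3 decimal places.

a = 0.706, b = 0.735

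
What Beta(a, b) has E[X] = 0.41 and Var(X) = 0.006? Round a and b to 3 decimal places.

a = 16.120, b = 23.197

Let s = a+b. The Beta variance is μ(1−μ)/(s+1).
So s+1 = μ(1−μ)/σ² = (0.41×0.59)/0.006 = 0.2419/0.006 = 40.3167, giving s = 39.3167.
Then a = μs = 0.41×39.3167 = 16.120 and b = (1−μ)s = 0.59×39.3167 = 23.197.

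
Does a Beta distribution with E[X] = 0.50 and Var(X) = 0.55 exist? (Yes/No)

A Beta with mean μ has variance μ(1−μ)/(α+β+1) < μ(1−μ).
Here μ(1−μ) = 0.50×0.50 = 0.2500, and 0.55 ≥ 0.2500.

No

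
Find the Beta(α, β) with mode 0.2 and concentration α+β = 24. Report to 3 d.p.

Mode = (α−1)/(κ−2) with κ = α+β, so α−1 = 0.2·22 = 4.400.
α = 5.400; β = κ − α = 18.600.

α = 5.400, β = 18.600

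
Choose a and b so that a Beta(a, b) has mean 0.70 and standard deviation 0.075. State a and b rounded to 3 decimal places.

a = 25.433, b = 10.900

σ² = 0.075² = 0.005625.
With s = a+b, Var = μ(1−μ)/(s+1), so s+1 = (0.70×0.30)/0.005625 = 37.3333 and s = 36.3333.
a = μs = 25.433, b = (1−μ)s = 10.900.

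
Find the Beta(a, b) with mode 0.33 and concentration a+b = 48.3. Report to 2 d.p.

a = 16.28, b = 32.02

For a,b>1 the mode is (a−1)/(a+b−2), so a = mode·(κ−2)+1 = 0.33×46.3+1 = 16.28.
And b = (1−mode)·(κ−2)+1 = 0.67×46.3+1 = 32.02.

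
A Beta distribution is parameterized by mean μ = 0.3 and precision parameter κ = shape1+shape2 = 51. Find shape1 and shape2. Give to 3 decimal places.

shape1 = 15.300, shape2 = 35.700

shape1 = μκ = 0.3×51 = 15.300 and shape2 = (1−μ)κ = 0.7×51 = 35.700.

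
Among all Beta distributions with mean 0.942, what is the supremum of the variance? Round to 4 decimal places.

0.0546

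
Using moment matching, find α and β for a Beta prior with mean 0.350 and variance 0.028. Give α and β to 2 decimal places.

α = 2.49, β = 4.63

Let s = α+β. The Beta variance is μ(1−μ)/(s+1).
So s+1 = μ(1−μ)/σ² = (0.350×0.650)/0.028 = 0.227500/0.028 = 8.1250, giving s = 7.1250.
Then α = μs = 0.350×7.1250 = 2.49 and β = (1−μ)s = 0.650×7.1250 = 4.63.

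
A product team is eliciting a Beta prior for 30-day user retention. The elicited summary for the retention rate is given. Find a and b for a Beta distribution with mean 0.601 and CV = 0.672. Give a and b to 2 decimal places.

Var = (CV·μ)² = (0.672×0.601)² = 0.163113.
a+b = μ(1−μ)/Var − 1 = 0.239799/0.163113 − 1 = 0.4701.
Thus a = 0.601·0.4701 = 0.28 and b = 0.399·0.4701 = 0.19.

a = 0.28, b = 0.19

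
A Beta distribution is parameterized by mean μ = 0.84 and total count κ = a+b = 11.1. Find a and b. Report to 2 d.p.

Split κ in proportion μ : (1−μ): a = 0.84·11.1 = 9.32, b = 11.1 − 9.32 = 1.78.

a = 9.32, b = 1.78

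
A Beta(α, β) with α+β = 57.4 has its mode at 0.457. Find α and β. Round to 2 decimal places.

Since the density peak of Beta(α,β) is at (α−1)/(α+β−2),
α = 1 + 0.457(57.4−2) = 26.32 and β = 57.4 − 26.32 = 31.08.

α = 26.32, β = 31.08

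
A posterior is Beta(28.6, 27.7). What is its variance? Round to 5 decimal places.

α+β = 56.3 and αβ = 792.22, so Var = αβ/[(α+β)²(α+β+1)] = 792.22/181623.237 = 0.00436.

0.00436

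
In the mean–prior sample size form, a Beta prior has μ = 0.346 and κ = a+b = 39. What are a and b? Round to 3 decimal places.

a = 13.494, b = 25.506

Split κ in proportion μ : (1−μ): a = 0.346·39 = 13.494, b = 39 − 13.494 = 25.506.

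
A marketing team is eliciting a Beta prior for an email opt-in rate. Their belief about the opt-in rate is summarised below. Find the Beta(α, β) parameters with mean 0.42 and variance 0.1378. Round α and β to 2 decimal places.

α = 0.32, β = 0.45

Let s = α+β. The Beta variance is μ(1−μ)/(s+1).
So s+1 = μ(1−μ)/σ² = (0.42×0.58)/0.1378 = 0.2436/0.1378 = 1.7678, giving s = 0.7678.
Then α = μs = 0.42×0.7678 = 0.32 and β = (1−μ)s = 0.58×0.7678 = 0.45.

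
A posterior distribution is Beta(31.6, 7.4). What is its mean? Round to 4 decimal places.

E[X] = α/(α+β) = 31.6/39.0 = 0.8103.

0.8103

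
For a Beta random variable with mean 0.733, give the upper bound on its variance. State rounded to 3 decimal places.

0.196

For fixed mean μ the Beta variance is μ(1−μ)/(α+β+1), increasing as α+β decreases.
Its least upper bound (not attained) is μ(1−μ) = 0.733·0.267 = 0.196.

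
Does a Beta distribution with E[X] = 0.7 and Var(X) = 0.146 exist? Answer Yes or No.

The Beta variance bound is σ² < μ(1−μ).
Here μ(1−μ) = 0.7×0.3 = 0.21, and 0.146 < 0.21.

Yes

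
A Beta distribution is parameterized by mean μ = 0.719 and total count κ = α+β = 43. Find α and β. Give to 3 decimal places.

α = 30.917, β = 12.083

Split κ in proportion μ : (1−μ): α = 0.719·43 = 30.917, β = 43 − 30.917 = 12.083.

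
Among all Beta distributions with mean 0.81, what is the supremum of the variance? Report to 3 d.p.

For fixed mean μ the Beta variance is μ(1−μ)/(α+β+1), increasing as α+β decreases.
Its least upper bound (not attained) is μ(1−μ) = 0.81·0.19 = 0.154.

0.154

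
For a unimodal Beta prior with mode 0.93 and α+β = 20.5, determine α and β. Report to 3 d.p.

For α,β>1 the mode is (α−1)/(α+β−2), so α = mode·(κ−2)+1 = 0.93×18.5+1 = 18.205.
And β = (1−mode)·(κ−2)+1 = 0.07×18.5+1 = 2.295.

α = 18.205, β = 2.295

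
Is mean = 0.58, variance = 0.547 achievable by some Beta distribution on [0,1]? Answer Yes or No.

No

For any Beta, Var(X) < E[X]·(1−E[X]).
Here μ(1−μ) = 0.58×0.42 = 0.2436, and 0.547 ≥ 0.2436.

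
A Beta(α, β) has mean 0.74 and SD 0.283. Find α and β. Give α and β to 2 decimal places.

α = 1.04, β = 0.36

Variance = 0.283² = 0.080089. The moment-matching identity α+β = μ(1−μ)/Var − 1 gives
α+β = 0.1924/0.080089 − 1 = 1.4023, so α = μ·1.4023 = 1.04 and β = (1−μ)·1.4023 = 0.36.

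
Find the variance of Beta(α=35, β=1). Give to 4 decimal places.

0.0007

Var = αβ/[(α+β)²(α+β+1)] = (35×1)/(36²×37) = 35/47952 = 0.0007.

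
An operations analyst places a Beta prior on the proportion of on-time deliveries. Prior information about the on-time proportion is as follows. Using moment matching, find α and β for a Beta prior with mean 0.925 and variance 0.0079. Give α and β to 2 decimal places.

Write ν = α+β; then α = μν and Var = μ(1−μ)/(ν+1).
ν = μ(1−μ)/Var − 1 = 0.069375/0.0079 − 1 = 7.7816.
α = 0.925·7.7816 = 7.20, β = 0.075·7.7816 = 0.58.

α = 7.20, β = 0.58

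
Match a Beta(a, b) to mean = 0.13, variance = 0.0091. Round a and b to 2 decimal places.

a = 1.49, b = 9.94

Write ν = a+b; then a = μν and Var = μ(1−μ)/(ν+1).
ν = μ(1−μ)/Var − 1 = 0.1131/0.0091 − 1 = 11.4286.
a = 0.13·11.4286 = 1.49, b = 0.87·11.4286 = 9.94.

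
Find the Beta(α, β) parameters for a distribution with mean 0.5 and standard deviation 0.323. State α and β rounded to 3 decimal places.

α = 0.698, β = 0.698

First σ² = 0.104329. Setting α = μn, β = (1−μ)n with n = α+β,
μ(1−μ)/(n+1) = 0.104329 ⇒ n+1 = 0.25/0.104329 = 2.3963 ⇒ n = 1.3963.
Hence α = 0.5×1.3963 = 0.698, β = 0.5×1.3963 = 0.698.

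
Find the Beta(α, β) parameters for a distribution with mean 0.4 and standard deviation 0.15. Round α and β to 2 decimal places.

Variance = 0.15² = 0.0225. The moment-matching identity α+β = μ(1−μ)/Var − 1 gives
α+β = 0.24/0.0225 − 1 = 9.6667, so α = μ·9.6667 = 3.87 and β = (1−μ)·9.6667 = 5.80.

α = 3.87, β = 5.80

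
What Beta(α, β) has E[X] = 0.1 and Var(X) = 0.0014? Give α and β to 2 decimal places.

α = 6.33, β = 56.96

Write ν = α+β; then α = μν and Var = μ(1−μ)/(ν+1).
ν = μ(1−μ)/Var − 1 = 0.09/0.0014 − 1 = 63.2857.
α = 0.1·63.2857 = 6.33, β = 0.9·63.2857 = 56.96.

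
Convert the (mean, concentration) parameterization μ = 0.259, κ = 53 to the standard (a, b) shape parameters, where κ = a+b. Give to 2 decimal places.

Split κ in proportion μ : (1−μ): a = 0.259·53 = 13.73, b = 53 − 13.73 = 39.27.

a = 13.73, b = 39.27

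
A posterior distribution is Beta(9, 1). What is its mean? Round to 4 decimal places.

0.9000

E[X] = α/(α+β) = 9/10 = 0.9000.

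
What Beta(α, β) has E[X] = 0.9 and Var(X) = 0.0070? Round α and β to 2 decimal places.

By moment matching, α+β = μ(1−μ)/σ² − 1 = (0.9·0.1)/0.0070 − 1 = 12.8571 − 1 = 11.8571.
Since α/(α+β) = μ, α = 0.9·11.8571 = 10.67 and β = 0.1·11.8571 = 1.19.

α = 10.67, β = 1.19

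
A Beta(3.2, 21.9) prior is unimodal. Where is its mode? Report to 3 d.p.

0.095

With α,β > 1, mode = (α−1)/(α+β−2) = 2.2/23.1 = 0.095.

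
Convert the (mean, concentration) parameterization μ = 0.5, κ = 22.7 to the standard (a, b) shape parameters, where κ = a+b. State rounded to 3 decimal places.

a = 11.350, b = 11.350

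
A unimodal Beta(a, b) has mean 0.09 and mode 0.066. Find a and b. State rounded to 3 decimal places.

Let s = a+b. Mean gives a = μs = 0.09s; mode gives (a−1)/(s−2) = 0.066.
Substituting: 0.09s − 1 = 0.066(s−2) = 0.066s − 0.132, so 0.024s = 0.868 and s = 36.1667.
Then a = 0.09×36.1667 = 3.255 and b = s−a = 32.912.

a = 3.255, b = 32.912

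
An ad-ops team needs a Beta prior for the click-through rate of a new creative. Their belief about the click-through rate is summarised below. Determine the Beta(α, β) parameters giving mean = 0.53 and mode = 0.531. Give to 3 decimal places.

α = 32.860, β = 29.140

Let s = α+β. Mean gives α = μs = 0.53s; mode gives (α−1)/(s−2) = 0.531.
Substituting: 0.53s − 1 = 0.531(s−2) = 0.531s − 1.062, so -0.001s = -0.062 and s = 62.0000.
Then α = 0.53×62.0000 = 32.860 and β = s−α = 29.140.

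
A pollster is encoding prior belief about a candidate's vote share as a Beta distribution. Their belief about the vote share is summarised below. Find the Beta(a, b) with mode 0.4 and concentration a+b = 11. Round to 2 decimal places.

Since the density peak of Beta(a,b) is at (a−1)/(a+b−2),
a = 1 + 0.4(11−2) = 4.60 and b = 11 − 4.60 = 6.40.

a = 4.60, b = 6.40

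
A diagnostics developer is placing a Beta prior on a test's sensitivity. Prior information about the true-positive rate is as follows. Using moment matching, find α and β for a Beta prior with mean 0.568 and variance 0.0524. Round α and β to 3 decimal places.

By moment matching, α+β = μ(1−μ)/σ² − 1 = (0.568·0.432)/0.0524 − 1 = 4.6827 − 1 = 3.6827.
Since α/(α+β) = μ, α = 0.568·3.6827 = 2.092 and β = 0.432·3.6827 = 1.591.

α = 2.092, β = 1.591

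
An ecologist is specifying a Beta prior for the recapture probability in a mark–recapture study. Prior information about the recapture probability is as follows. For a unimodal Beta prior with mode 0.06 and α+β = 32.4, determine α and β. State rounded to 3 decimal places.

α = 2.824, β = 29.576

Mode = (α−1)/(κ−2) with κ = α+β, so α−1 = 0.06·30.4 = 1.824.
α = 2.824; β = κ − α = 29.576.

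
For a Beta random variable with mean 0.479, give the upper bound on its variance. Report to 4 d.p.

0.2496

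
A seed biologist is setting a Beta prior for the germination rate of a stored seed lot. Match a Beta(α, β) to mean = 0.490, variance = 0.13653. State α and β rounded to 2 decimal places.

By moment matching, α+β = μ(1−μ)/σ² − 1 = (0.490·0.510)/0.13653 − 1 = 1.8304 − 1 = 0.8304.
Since α/(α+β) = μ, α = 0.490·0.8304 = 0.41 and β = 0.510·0.8304 = 0.42.

α = 0.41, β = 0.42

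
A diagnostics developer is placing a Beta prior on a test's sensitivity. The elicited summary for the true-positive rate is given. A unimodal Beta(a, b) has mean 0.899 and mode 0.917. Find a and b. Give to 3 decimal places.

a = 41.654, b = 4.680

Let s = a+b. Mean gives a = μs = 0.899s; mode gives (a−1)/(s−2) = 0.917.
Substituting: 0.899s − 1 = 0.917(s−2) = 0.917s − 1.834, so -0.018s = -0.834 and s = 46.3333.
Then a = 0.899×46.3333 = 41.654 and b = s−a = 4.680.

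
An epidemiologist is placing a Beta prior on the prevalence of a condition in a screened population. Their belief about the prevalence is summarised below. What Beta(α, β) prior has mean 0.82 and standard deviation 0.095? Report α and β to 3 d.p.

Variance = 0.095² = 0.009025. The moment-matching identity α+β = μ(1−μ)/Var − 1 gives
α+β = 0.1476/0.009025 − 1 = 15.3546, so α = μ·15.3546 = 12.591 and β = (1−μ)·15.3546 = 2.764.

α = 12.591, β = 2.764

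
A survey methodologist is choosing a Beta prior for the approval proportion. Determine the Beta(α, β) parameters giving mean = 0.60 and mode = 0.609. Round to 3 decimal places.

With s = α+β: μ = α/s and mode = (α−1)/(s−2). Eliminating α = μs,
μs − 1 = m(s−2) ⇒ s(μ−m) = 1−2m ⇒ s = -0.218/-0.009 = 24.2222.
So α = μs = 14.533, β = (1−μ)s = 9.689.

α = 14.533, β = 9.689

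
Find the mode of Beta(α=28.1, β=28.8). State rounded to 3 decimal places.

0.494

The density x^(α−1)(1−x)^(β−1) is maximised at (α−1)/(α+β−2) = 27.1/54.9 = 0.494.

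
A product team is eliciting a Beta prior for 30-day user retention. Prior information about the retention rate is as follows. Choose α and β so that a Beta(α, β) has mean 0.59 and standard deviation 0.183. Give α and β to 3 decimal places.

Variance = 0.183² = 0.033489. The moment-matching identity α+β = μ(1−μ)/Var − 1 gives
α+β = 0.2419/0.033489 − 1 = 6.2233, so α = μ·6.2233 = 3.672 and β = (1−μ)·6.2233 = 2.552.

α = 3.672, β = 2.552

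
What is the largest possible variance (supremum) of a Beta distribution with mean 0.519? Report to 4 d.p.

Var = μ(1−μ)/(α+β+1), which approaches μ(1−μ) as α+β → 0.
So the supremum is μ(1−μ) = 0.519×0.481 = 0.2496.

0.2496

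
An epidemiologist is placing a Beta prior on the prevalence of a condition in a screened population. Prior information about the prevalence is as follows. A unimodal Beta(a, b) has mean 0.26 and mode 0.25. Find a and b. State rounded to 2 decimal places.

Let s = a+b. Mean gives a = μs = 0.26s; mode gives (a−1)/(s−2) = 0.25.
Substituting: 0.26s − 1 = 0.25(s−2) = 0.25s − 0.50, so 0.01s = 0.50 and s = 50.0000.
Then a = 0.26×50.0000 = 13.00 and b = s−a = 37.00.

a = 13.00, b = 37.00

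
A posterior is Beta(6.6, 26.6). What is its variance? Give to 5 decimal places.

0.00466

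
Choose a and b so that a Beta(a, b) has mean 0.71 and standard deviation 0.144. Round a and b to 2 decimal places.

σ² = 0.144² = 0.020736.
With s = a+b, Var = μ(1−μ)/(s+1), so s+1 = (0.71×0.29)/0.020736 = 9.9296 and s = 8.9296.
a = μs = 6.34, b = (1−μ)s = 2.59.

a = 6.34, b = 2.59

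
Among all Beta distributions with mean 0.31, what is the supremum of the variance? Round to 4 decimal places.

Var = μ(1−μ)/(α+β+1), which approaches μ(1−μ) as α+β → 0.
So the supremum is μ(1−μ) = 0.31×0.69 = 0.2139.

0.2139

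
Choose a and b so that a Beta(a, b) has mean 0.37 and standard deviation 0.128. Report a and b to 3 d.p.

σ² = 0.128² = 0.016384.
With s = a+b, Var = μ(1−μ)/(s+1), so s+1 = (0.37×0.63)/0.016384 = 14.2273 and s = 13.2273.
a = μs = 4.894, b = (1−μ)s = 8.333.

a = 4.894, b = 8.333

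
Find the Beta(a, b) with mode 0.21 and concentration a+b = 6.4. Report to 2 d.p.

Since the density peak of Beta(a,b) is at (a−1)/(a+b−2),
a = 1 + 0.21(6.4−2) = 1.92 and b = 6.4 − 1.92 = 4.48.

a = 1.92, b = 4.48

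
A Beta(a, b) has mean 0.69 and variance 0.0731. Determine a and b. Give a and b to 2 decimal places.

By moment matching, a+b = μ(1−μ)/σ² − 1 = (0.69·0.31)/0.0731 − 1 = 2.9261 − 1 = 1.9261.
Since a/(a+b) = μ, a = 0.69·1.9261 = 1.33 and b = 0.31·1.9261 = 0.60.

a = 1.33, b = 0.60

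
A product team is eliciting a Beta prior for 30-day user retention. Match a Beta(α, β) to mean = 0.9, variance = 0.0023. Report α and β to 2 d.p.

α = 34.32, β = 3.81

Write ν = α+β; then α = μν and Var = μ(1−μ)/(ν+1).
ν = μ(1−μ)/Var − 1 = 0.09/0.0023 − 1 = 38.1304.
α = 0.9·38.1304 = 34.32, β = 0.1·38.1304 = 3.81.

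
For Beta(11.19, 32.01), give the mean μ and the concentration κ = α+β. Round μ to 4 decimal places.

μ = 0.2590, κ = 43.20

κ = α+β = 11.19+32.01 = 43.20; μ = α/κ = 11.19/43.20 = 0.2590.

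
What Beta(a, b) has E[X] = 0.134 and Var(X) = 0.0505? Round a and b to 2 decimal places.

a = 0.17, b = 1.12

Write ν = a+b; then a = μν and Var = μ(1−μ)/(ν+1).
ν = μ(1−μ)/Var − 1 = 0.116044/0.0505 − 1 = 1.2979.
a = 0.134·1.2979 = 0.17, b = 0.866·1.2979 = 1.12.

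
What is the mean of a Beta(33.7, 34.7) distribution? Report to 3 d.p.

E[X] = α/(α+β) = 33.7/68.4 = 0.493.

0.493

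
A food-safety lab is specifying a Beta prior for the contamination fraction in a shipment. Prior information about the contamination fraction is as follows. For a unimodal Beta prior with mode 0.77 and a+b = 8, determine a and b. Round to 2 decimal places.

a = 5.62, b = 2.38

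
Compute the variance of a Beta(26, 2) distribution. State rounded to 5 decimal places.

α+β = 28 and αβ = 52, so Var = αβ/[(α+β)²(α+β+1)] = 52/22736 = 0.00229.

0.00229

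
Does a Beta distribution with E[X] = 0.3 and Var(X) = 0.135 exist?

A Beta with mean μ has variance μ(1−μ)/(α+β+1) < μ(1−μ).
Here μ(1−μ) = 0.3×0.7 = 0.21, and 0.135 < 0.21.

Yes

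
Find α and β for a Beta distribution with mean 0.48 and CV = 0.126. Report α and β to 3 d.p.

σ = CV·μ = 0.126×0.48 = 0.06048, so σ² = 0.003658.
s+1 = μ(1−μ)/σ² = 0.2496/0.003658 = 68.2372, so s = α+β = 67.2372.
α = μs = 32.274, β = (1−μ)s = 34.963.

α = 32.274, β = 34.963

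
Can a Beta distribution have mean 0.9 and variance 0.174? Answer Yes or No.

The Beta variance bound is σ² < μ(1−μ).
Here μ(1−μ) = 0.9×0.1 = 0.09, and 0.174 ≥ 0.09.

No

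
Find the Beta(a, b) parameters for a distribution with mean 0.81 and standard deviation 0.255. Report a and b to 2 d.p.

First σ² = 0.065025. Setting a = μn, b = (1−μ)n with n = a+b,
μ(1−μ)/(n+1) = 0.065025 ⇒ n+1 = 0.1539/0.065025 = 2.3668 ⇒ n = 1.3668.
Hence a = 0.81×1.3668 = 1.11, b = 0.19×1.3668 = 0.26.

a = 1.11, b = 0.26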